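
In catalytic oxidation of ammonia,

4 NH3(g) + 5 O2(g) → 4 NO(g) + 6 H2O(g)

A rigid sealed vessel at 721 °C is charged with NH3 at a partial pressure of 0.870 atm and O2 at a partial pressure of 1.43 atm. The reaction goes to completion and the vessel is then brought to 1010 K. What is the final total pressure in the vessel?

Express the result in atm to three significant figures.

Because the vessel is rigid and T is held at 721 °C, work the stoichiometry in partial pressures (P_i = n_iRT/V).
P(O2) required for 0.870 atm of NH3 = (5/4) × 0.870 = 1.087 atm; available 1.43 atm, so NH3 is limiting.
P(O2) remaining = 1.43 − (5/4) × 0.870 = 0.3425 atm
P(gaseous products) = (4+6)/4 × 0.870 = 2.175 atm
P_total at 721 °C = 0.3425 + 2.175 = 2.518 atm
Scaling to 1010 K: P = 2.518 × 1010/994.15 = 2.558 atm

2.56 atm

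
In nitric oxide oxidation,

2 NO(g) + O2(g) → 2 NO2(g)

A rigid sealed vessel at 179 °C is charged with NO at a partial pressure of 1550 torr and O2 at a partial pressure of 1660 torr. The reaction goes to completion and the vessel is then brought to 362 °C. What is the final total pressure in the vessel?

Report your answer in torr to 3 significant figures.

With V and T fixed, P_i ∝ n_i, so the mole ratios apply directly to partial pressures at 179 °C.
P(O2) required for 1550 torr of NO = (1/2) × 1550 = 775.0 torr; available 1660 torr, so NO is limiting.
P(O2) remaining = 1660 − (1/2) × 1550 = 885.0 torr
P(gaseous products) = (2)/2 × 1550 = 1550 torr
P_total at 179 °C = 885.0 + 1550 = 2435 torr
Scaling to 362 °C: P = 2435 × 635.15/452.15 = 3421 torr

3420 torr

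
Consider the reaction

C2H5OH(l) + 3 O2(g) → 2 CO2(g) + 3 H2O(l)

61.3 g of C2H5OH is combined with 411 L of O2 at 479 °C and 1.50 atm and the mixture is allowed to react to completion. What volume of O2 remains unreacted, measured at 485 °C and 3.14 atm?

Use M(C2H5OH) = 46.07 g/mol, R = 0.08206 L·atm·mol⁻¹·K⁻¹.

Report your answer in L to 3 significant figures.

119 L

n(C2H5OH) = 61.3 / 46.07 = 1.331 mol
n(O2) = PV/RT = (1.50 × 411) / (0.08206 × 752.15) = 9.988 mol
For 1.331 mol C2H5OH, stoichiometry requires (3/1) × 1.331 = 3.993 mol O2; 9.988 mol is available, so C2H5OH is limiting.
n(O2) consumed = (3/1) × 1.331 = 3.993 mol; remaining = 9.988 − 3.993 = 5.995 mol
V(O2) = nRT/P = 5.995 × 0.08206 × 758.15 / 3.14 = 118.8 L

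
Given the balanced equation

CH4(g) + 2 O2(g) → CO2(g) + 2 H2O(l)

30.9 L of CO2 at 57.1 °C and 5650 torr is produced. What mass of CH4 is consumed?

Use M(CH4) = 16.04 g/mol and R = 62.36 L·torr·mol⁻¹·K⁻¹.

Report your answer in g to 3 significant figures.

136 g

n(CO2) = PV/RT = (5650 × 30.9) / (62.36 × 330.25) = 8.477 mol
n(CH4) = (1/1) × 8.477 = 8.477 mol
m(CH4) = 8.477 × 16.04 = 136.0 g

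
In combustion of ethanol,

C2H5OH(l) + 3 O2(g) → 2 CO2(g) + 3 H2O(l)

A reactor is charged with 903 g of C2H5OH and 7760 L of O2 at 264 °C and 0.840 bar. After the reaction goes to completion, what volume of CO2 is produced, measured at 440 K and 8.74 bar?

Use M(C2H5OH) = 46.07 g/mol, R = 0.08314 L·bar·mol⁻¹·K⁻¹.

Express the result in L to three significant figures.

n(C2H5OH) = 903 / 46.07 = 19.60 mol
n(O2) = PV/RT = (0.840 × 7760) / (0.08314 × 537.15) = 146.0 mol
For 19.60 mol C2H5OH, stoichiometry requires (3/1) × 19.60 = 58.80 mol O2; 146.0 mol is available, so C2H5OH is limiting.
n(CO2) = (2/1) × 19.60 = 39.20 mol
V(CO2) = nRT/P = 39.20 × 0.08314 × 440 / 8.74 = 164.1 L

164 L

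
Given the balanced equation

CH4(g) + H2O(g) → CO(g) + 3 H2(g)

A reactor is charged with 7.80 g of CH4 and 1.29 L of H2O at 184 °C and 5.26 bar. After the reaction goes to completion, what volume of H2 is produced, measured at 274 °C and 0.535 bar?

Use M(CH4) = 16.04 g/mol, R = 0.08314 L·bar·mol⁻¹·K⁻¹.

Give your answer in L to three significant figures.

45.5 L

n(CH4) = 7.80 / 16.04 = 0.4863 mol
n(H2O) = PV/RT = (5.26 × 1.29) / (0.08314 × 457.15) = 0.1785 mol
For 0.4863 mol CH4, stoichiometry requires (1/1) × 0.4863 = 0.4863 mol H2O; 0.1785 mol is available, so H2O is limiting.
n(H2) = (3/1) × 0.1785 = 0.5355 mol
V(H2) = nRT/P = 0.5355 × 0.08314 × 547.15 / 0.535 = 45.53 L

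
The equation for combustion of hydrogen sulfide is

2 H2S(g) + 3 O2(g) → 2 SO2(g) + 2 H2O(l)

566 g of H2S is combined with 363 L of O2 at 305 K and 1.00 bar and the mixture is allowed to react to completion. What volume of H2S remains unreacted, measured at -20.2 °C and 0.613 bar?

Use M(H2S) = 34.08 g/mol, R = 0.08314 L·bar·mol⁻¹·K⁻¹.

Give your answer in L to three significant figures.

n(H2S) = 566 / 34.08 = 16.61 mol
n(O2) = PV/RT = (1.00 × 363) / (0.08314 × 305) = 14.32 mol
For 16.61 mol H2S, stoichiometry requires (3/2) × 16.61 = 24.91 mol O2; 14.32 mol is available, so O2 is limiting.
n(H2S) consumed = (2/3) × 14.32 = 9.547 mol; remaining = 16.61 − 9.547 = 7.063 mol
V(H2S) = nRT/P = 7.063 × 0.08314 × 252.95 / 0.613 = 242.3 L

242 L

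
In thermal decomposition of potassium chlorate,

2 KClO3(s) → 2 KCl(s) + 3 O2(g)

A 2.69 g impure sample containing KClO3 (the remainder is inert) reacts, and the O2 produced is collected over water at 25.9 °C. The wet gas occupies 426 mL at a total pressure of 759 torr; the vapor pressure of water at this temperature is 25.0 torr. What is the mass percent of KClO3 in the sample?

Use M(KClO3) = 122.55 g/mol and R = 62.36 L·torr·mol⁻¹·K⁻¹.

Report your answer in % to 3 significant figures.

P(O2) = 759 − 25.0 = 734.0 torr
n(O2) = PV/RT = (734.0 × 0.4260) / (62.36 × 299.05) = 0.01677 mol
n(KClO3) = (2/3) × 0.01677 = 0.01118 mol
m(KClO3) = 0.01118 × 122.55 = 1.370 g
%KClO3 = 1.370 / 2.69 × 100 = 50.93%

50.9 %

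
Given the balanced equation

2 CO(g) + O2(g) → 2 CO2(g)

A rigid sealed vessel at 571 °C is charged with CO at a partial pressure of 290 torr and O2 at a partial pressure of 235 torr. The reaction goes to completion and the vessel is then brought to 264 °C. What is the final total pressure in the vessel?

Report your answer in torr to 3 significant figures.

With V and T fixed, P_i ∝ n_i, so the mole ratios apply directly to partial pressures at 571 °C.
P(O2) required for 290 torr of CO = (1/2) × 290 = 145.0 torr; available 235 torr, so CO is limiting.
P(O2) remaining = 235 − (1/2) × 290 = 90.00 torr
P(gaseous products) = (2)/2 × 290 = 290.0 torr
P_total at 571 °C = 90.00 + 290.0 = 380.0 torr
Scaling to 264 °C: P = 380.0 × 537.15/844.15 = 241.8 torr

242 torr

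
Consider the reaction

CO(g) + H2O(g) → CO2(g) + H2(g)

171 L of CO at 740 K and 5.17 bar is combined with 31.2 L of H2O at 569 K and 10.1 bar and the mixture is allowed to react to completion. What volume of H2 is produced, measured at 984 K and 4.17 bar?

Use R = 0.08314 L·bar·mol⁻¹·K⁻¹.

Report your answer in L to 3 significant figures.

131 L

n(CO) = PV/RT = (5.17 × 171) / (0.08314 × 740) = 14.37 mol
n(H2O) = PV/RT = (10.1 × 31.2) / (0.08314 × 569) = 6.661 mol
For 14.37 mol CO, stoichiometry requires (1/1) × 14.37 = 14.37 mol H2O; 6.661 mol is available, so H2O is limiting.
n(H2) = (1/1) × 6.661 = 6.661 mol
V(H2) = nRT/P = 6.661 × 0.08314 × 984 / 4.17 = 130.7 L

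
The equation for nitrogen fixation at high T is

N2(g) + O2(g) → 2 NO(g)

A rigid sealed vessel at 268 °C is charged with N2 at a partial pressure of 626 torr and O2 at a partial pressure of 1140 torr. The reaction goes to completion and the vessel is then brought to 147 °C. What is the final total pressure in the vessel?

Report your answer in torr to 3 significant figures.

1370 torr

With V and T fixed, P_i ∝ n_i, so the mole ratios apply directly to partial pressures at 268 °C.
P(O2) required for 626 torr of N2 = (1/1) × 626 = 626.0 torr; available 1140 torr, so N2 is limiting.
P(O2) remaining = 1140 − (1/1) × 626 = 514.0 torr
P(gaseous products) = (2)/1 × 626 = 1252 torr
P_total at 268 °C = 514.0 + 1252 = 1766 torr
Scaling to 147 °C: P = 1766 × 420.15/541.15 = 1371 torr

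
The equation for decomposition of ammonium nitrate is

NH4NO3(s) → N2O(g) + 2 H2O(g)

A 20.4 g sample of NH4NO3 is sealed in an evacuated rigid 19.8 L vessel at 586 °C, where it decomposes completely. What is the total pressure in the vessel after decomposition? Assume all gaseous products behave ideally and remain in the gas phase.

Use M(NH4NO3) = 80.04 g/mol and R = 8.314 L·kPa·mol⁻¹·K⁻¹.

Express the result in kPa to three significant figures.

n(NH4NO3) = 20.4 / 80.04 = 0.2549 mol
n(gas produced) = (3/1) × 0.2549 = 0.7647 mol
P = nRT/V = 0.7647 × 8.314 × 859.15 / 19.8 = 275.9 kPa

276 kPa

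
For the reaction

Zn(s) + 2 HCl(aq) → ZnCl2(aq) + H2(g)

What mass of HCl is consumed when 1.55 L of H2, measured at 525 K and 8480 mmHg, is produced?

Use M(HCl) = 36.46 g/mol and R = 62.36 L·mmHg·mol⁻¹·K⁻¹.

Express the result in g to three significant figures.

29.3 g

n(H2) = PV/RT = (8480 × 1.55) / (62.36 × 525) = 0.4015 mol
n(HCl) = (2/1) × 0.4015 = 0.8030 mol
m(HCl) = 0.8030 × 36.46 = 29.28 g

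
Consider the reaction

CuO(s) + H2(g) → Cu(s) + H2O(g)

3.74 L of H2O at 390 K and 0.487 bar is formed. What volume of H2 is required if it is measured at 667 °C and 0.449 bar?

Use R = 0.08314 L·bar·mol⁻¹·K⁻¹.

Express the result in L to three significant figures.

9.78 L

n(H2O) = PV/RT = (0.487 × 3.74) / (0.08314 × 390) = 0.05617 mol
n(H2) = (1/1) × 0.05617 = 0.05617 mol
V = nRT/P = 0.05617 × 0.08314 × 940.15 / 0.449 = 9.778 L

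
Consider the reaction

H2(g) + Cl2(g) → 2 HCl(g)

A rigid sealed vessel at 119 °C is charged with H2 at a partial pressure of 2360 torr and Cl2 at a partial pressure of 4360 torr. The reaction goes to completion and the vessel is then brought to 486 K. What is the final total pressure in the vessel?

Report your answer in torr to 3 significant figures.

With V and T fixed, P_i ∝ n_i, so the mole ratios apply directly to partial pressures at 119 °C.
P(Cl2) required for 2360 torr of H2 = (1/1) × 2360 = 2360 torr; available 4360 torr, so H2 is limiting.
P(Cl2) remaining = 4360 − (1/1) × 2360 = 2000 torr
P(gaseous products) = (2)/1 × 2360 = 4720 torr
P_total at 119 °C = 2000 + 4720 = 6720 torr
Scaling to 486 K: P = 6720 × 486/392.15 = 8328 torr

8330 torr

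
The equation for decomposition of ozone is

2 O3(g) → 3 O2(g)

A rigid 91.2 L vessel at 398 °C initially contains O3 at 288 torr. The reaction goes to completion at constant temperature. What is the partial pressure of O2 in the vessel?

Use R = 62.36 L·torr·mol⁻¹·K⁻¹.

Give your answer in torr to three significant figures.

432 torr

n(O3)₀ = PV/RT = (288 × 91.2) / (62.36 × 671.15) = 0.6276 mol
n(O2) = (3/2) × 0.6276 = 0.9414 mol
P(O2) = nRT/V = 0.9414 × 62.36 × 671.15 / 91.2 = 432.0 torr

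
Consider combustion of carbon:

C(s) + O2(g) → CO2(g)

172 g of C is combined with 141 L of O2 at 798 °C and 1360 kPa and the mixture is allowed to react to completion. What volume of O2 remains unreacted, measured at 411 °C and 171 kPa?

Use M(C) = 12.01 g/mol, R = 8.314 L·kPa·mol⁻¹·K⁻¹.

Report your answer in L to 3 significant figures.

240 L

n(C) = 172 / 12.01 = 14.32 mol
n(O2) = PV/RT = (1360 × 141) / (8.314 × 1071.15) = 21.53 mol
For 14.32 mol C, stoichiometry requires (1/1) × 14.32 = 14.32 mol O2; 21.53 mol is available, so C is limiting.
n(O2) consumed = (1/1) × 14.32 = 14.32 mol; remaining = 21.53 − 14.32 = 7.210 mol
V(O2) = nRT/P = 7.210 × 8.314 × 684.15 / 171 = 239.8 L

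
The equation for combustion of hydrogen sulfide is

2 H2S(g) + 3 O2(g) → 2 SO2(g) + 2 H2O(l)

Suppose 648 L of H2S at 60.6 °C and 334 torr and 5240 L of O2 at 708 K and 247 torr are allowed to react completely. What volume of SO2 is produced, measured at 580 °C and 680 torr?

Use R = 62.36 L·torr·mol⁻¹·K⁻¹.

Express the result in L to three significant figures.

814 L

n(H2S) = PV/RT = (334 × 648) / (62.36 × 333.75) = 10.40 mol
n(O2) = PV/RT = (247 × 5240) / (62.36 × 708) = 29.31 mol
For 10.40 mol H2S, stoichiometry requires (3/2) × 10.40 = 15.60 mol O2; 29.31 mol is available, so H2S is limiting.
n(SO2) = (2/2) × 10.40 = 10.40 mol
V(SO2) = nRT/P = 10.40 × 62.36 × 853.15 / 680 = 813.7 L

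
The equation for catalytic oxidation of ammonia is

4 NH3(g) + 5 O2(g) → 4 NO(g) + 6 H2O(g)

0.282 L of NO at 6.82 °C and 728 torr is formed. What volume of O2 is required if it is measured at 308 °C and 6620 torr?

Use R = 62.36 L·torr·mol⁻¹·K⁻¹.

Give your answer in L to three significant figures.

n(NO) = PV/RT = (728 × 0.282) / (62.36 × 279.97) = 0.01176 mol
n(O2) = (5/4) × 0.01176 = 0.01470 mol
V = nRT/P = 0.01470 × 62.36 × 581.15 / 6620 = 0.08047 L

0.0805 L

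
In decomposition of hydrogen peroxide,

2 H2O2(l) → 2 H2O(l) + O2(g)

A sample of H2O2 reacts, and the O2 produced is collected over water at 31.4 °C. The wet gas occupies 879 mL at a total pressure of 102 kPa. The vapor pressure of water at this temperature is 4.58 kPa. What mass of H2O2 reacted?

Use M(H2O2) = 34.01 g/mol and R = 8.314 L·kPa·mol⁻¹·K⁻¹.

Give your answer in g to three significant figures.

2.30 g

P(O2) = 102 − 4.58 = 97.42 kPa
n(O2) = PV/RT = (97.42 × 0.8790) / (8.314 × 304.55) = 0.03382 mol
n(H2O2) = (2/1) × 0.03382 = 0.06764 mol
m(H2O2) = 0.06764 × 34.01 = 2.300 g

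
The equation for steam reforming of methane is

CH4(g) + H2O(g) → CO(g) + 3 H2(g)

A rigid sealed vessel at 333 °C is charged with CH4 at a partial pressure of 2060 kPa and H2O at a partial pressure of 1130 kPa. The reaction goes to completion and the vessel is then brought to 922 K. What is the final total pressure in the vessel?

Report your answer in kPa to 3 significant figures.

8290 kPa

With V and T fixed, P_i ∝ n_i, so the mole ratios apply directly to partial pressures at 333 °C.
P(H2O) required for 2060 kPa of CH4 = (1/1) × 2060 = 2060 kPa; available 1130 kPa, so H2O is limiting.
P(CH4) remaining = 2060 − (1/1) × 1130 = 930.0 kPa
P(gaseous products) = (1+3)/1 × 1130 = 4520 kPa
P_total at 333 °C = 930.0 + 4520 = 5450 kPa
Scaling to 922 K: P = 5450 × 922/606.15 = 8290 kPa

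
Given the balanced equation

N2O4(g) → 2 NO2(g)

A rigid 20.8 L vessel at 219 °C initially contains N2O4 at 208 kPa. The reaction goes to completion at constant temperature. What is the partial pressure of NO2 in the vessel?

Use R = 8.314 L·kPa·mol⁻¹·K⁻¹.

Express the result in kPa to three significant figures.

n(N2O4)₀ = PV/RT = (208 × 20.8) / (8.314 × 492.15) = 1.057 mol
n(NO2) = (2/1) × 1.057 = 2.114 mol
P(NO2) = nRT/V = 2.114 × 8.314 × 492.15 / 20.8 = 415.9 kPa

416 kPa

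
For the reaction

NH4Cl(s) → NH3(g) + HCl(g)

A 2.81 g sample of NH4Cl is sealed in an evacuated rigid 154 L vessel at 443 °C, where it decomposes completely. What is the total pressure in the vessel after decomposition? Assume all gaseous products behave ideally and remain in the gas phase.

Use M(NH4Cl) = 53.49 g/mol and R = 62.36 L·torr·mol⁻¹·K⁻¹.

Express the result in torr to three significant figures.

30.5 torr

n(NH4Cl) = 2.81 / 53.49 = 0.05253 mol
n(gas produced) = (2/1) × 0.05253 = 0.1051 mol
P = nRT/V = 0.1051 × 62.36 × 716.15 / 154 = 30.48 torr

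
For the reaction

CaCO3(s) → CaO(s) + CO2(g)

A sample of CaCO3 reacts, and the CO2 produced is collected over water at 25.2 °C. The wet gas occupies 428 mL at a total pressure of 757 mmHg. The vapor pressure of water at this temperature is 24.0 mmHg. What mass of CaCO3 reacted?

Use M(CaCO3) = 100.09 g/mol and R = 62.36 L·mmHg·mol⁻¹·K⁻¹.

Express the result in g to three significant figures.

1.69 g

P(CO2) = 757 − 24.0 = 733.0 mmHg
n(CO2) = PV/RT = (733.0 × 0.4280) / (62.36 × 298.35) = 0.01686 mol
n(CaCO3) = (1/1) × 0.01686 = 0.01686 mol
m(CaCO3) = 0.01686 × 100.09 = 1.688 g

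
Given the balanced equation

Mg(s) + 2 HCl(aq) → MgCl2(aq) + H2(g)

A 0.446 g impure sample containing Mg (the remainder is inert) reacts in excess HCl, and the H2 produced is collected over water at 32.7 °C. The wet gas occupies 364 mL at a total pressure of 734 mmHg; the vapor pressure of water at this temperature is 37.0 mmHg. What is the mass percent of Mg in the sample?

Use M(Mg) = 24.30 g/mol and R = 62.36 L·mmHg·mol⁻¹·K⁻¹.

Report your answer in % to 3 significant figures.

P(H2) = 734 − 37.0 = 697.0 mmHg
n(H2) = PV/RT = (697.0 × 0.3640) / (62.36 × 305.85) = 0.01330 mol
n(Mg) = (1/1) × 0.01330 = 0.01330 mol
m(Mg) = 0.01330 × 24.30 = 0.3232 g
%Mg = 0.3232 / 0.446 × 100 = 72.47%

72.5 %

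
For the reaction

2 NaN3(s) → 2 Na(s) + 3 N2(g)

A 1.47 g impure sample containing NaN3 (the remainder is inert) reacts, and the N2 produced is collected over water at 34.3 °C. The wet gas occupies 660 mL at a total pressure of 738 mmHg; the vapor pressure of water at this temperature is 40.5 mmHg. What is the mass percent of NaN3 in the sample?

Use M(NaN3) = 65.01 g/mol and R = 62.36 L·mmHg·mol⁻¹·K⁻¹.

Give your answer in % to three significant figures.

P(N2) = 738 − 40.5 = 697.5 mmHg
n(N2) = PV/RT = (697.5 × 0.6600) / (62.36 × 307.45) = 0.02401 mol
n(NaN3) = (2/3) × 0.02401 = 0.01601 mol
m(NaN3) = 0.01601 × 65.01 = 1.041 g
%NaN3 = 1.041 / 1.47 × 100 = 70.82%

70.8 %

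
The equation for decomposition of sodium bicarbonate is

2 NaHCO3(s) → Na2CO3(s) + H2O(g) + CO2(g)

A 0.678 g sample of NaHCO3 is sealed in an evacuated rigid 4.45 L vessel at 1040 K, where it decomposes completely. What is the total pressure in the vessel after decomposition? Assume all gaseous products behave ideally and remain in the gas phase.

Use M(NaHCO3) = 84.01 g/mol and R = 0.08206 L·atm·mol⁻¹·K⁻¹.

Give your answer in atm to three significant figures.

n(NaHCO3) = 0.678 / 84.01 = 0.008070 mol
n(gas produced) = (2/2) × 0.008070 = 0.008070 mol
P = nRT/V = 0.008070 × 0.08206 × 1040 / 4.45 = 0.1548 atm

0.155 atm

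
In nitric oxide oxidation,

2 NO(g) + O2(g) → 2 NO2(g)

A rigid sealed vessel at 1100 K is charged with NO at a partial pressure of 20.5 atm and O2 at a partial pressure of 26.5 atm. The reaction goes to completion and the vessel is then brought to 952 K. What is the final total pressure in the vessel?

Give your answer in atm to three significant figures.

31.8 atm

At constant V, partial pressures at 1100 K are proportional to moles, so apply stoichiometry directly to pressures.
P(O2) required for 20.5 atm of NO = (1/2) × 20.5 = 10.25 atm; available 26.5 atm, so NO is limiting.
P(O2) remaining = 26.5 − (1/2) × 20.5 = 16.25 atm
P(gaseous products) = (2)/2 × 20.5 = 20.50 atm
P_total at 1100 K = 16.25 + 20.50 = 36.75 atm
Scaling to 952 K: P = 36.75 × 952/1100 = 31.81 atm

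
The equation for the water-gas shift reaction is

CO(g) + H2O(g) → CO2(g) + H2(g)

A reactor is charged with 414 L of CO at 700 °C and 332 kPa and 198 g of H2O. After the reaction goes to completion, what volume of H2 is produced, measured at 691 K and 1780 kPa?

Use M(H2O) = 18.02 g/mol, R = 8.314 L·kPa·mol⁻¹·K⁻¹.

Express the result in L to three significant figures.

35.5 L

n(CO) = PV/RT = (332 × 414) / (8.314 × 973.15) = 16.99 mol
n(H2O) = 198 / 18.02 = 10.99 mol
For 16.99 mol CO, stoichiometry requires (1/1) × 16.99 = 16.99 mol H2O; 10.99 mol is available, so H2O is limiting.
n(H2) = (1/1) × 10.99 = 10.99 mol
V(H2) = nRT/P = 10.99 × 8.314 × 691 / 1780 = 35.47 L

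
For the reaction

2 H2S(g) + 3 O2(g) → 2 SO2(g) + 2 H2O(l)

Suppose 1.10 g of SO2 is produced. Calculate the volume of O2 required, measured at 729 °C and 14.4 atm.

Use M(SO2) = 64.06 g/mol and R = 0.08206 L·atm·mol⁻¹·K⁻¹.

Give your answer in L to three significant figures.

n(SO2) = 1.100 / 64.06 = 0.01717 mol
n(O2) = (3/2) × 0.01717 = 0.02576 mol
V = nRT/P = 0.02576 × 0.08206 × 1002.15 / 14.4 = 0.1471 L

0.147 L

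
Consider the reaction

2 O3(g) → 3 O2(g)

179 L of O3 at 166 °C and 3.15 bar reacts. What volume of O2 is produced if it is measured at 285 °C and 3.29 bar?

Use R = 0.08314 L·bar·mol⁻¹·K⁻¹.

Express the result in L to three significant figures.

327 L

n(O3) = PV/RT = (3.15 × 179) / (0.08314 × 439.15) = 15.44 mol
n(O2) = (3/2) × 15.44 = 23.16 mol
V = nRT/P = 23.16 × 0.08314 × 558.15 / 3.29 = 326.7 L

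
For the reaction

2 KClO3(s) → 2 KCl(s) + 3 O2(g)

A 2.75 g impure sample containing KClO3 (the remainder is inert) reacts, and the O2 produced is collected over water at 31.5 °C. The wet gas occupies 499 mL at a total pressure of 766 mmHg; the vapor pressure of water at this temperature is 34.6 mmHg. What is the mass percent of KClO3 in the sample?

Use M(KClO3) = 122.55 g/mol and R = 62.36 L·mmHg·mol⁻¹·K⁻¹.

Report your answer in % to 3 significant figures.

P(O2) = 766 − 34.6 = 731.4 mmHg
n(O2) = PV/RT = (731.4 × 0.4990) / (62.36 × 304.65) = 0.01921 mol
n(KClO3) = (2/3) × 0.01921 = 0.01281 mol
m(KClO3) = 0.01281 × 122.55 = 1.570 g
%KClO3 = 1.570 / 2.75 × 100 = 57.09%

57.1 %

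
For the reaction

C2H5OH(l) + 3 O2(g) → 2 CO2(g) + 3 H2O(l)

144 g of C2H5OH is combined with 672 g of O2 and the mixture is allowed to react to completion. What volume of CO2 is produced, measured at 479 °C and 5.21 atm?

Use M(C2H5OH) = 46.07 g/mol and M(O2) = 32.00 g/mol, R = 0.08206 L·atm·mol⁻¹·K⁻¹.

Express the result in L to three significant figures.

n(C2H5OH) = 144 / 46.07 = 3.126 mol
n(O2) = 672 / 32.00 = 21.00 mol
For 3.126 mol C2H5OH, stoichiometry requires (3/1) × 3.126 = 9.378 mol O2; 21.00 mol is available, so C2H5OH is limiting.
n(CO2) = (2/1) × 3.126 = 6.252 mol
V(CO2) = nRT/P = 6.252 × 0.08206 × 752.15 / 5.21 = 74.07 L

74.1 L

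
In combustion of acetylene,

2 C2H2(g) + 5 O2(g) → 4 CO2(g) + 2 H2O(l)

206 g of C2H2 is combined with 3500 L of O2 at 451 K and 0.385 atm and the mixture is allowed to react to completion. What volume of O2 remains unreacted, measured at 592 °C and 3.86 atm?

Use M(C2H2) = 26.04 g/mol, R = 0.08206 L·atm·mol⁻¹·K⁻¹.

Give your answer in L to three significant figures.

306 L

n(C2H2) = 206 / 26.04 = 7.911 mol
n(O2) = PV/RT = (0.385 × 3500) / (0.08206 × 451) = 36.41 mol
For 7.911 mol C2H2, stoichiometry requires (5/2) × 7.911 = 19.78 mol O2; 36.41 mol is available, so C2H2 is limiting.
n(O2) consumed = (5/2) × 7.911 = 19.78 mol; remaining = 36.41 − 19.78 = 16.63 mol
V(O2) = nRT/P = 16.63 × 0.08206 × 865.15 / 3.86 = 305.9 L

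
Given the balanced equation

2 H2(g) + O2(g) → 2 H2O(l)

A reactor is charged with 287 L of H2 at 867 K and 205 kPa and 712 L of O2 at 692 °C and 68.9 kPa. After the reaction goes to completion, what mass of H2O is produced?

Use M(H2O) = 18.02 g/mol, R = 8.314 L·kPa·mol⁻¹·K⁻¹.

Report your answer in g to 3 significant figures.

n(H2) = PV/RT = (205 × 287) / (8.314 × 867) = 8.162 mol
n(O2) = PV/RT = (68.9 × 712) / (8.314 × 965.15) = 6.114 mol
For 8.162 mol H2, stoichiometry requires (1/2) × 8.162 = 4.081 mol O2; 6.114 mol is available, so H2 is limiting.
n(H2O) = (2/2) × 8.162 = 8.162 mol
m(H2O) = 8.162 × 18.02 = 147.1 g

147 g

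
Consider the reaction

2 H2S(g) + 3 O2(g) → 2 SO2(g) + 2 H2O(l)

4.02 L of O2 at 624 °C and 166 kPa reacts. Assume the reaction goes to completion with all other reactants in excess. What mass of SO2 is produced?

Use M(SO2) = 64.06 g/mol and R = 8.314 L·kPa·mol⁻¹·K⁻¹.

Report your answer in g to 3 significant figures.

n(O2) = PV/RT = (166 × 4.02) / (8.314 × 897.15) = 0.08947 mol
n(SO2) = (2/3) × 0.08947 = 0.05965 mol
m(SO2) = 0.05965 × 64.06 = 3.821 g

3.82 g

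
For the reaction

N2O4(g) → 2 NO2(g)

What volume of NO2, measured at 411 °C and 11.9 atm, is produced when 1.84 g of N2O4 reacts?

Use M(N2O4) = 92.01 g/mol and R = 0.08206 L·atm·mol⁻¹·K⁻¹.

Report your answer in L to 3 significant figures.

0.189 L

n(N2O4) = 1.840 / 92.01 = 0.02000 mol
n(NO2) = (2/1) × 0.02000 = 0.04000 mol
V = nRT/P = 0.04000 × 0.08206 × 684.15 / 11.9 = 0.1887 L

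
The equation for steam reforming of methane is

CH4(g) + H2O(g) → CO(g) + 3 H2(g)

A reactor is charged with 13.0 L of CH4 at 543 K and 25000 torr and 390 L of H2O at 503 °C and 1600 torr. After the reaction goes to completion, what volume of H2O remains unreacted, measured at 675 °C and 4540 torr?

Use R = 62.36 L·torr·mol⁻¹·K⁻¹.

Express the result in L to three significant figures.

n(CH4) = PV/RT = (25000 × 13.0) / (62.36 × 543) = 9.598 mol
n(H2O) = PV/RT = (1600 × 390) / (62.36 × 776.15) = 12.89 mol
For 9.598 mol CH4, stoichiometry requires (1/1) × 9.598 = 9.598 mol H2O; 12.89 mol is available, so CH4 is limiting.
n(H2O) consumed = (1/1) × 9.598 = 9.598 mol; remaining = 12.89 − 9.598 = 3.292 mol
V(H2O) = nRT/P = 3.292 × 62.36 × 948.15 / 4540 = 42.87 L

42.9 L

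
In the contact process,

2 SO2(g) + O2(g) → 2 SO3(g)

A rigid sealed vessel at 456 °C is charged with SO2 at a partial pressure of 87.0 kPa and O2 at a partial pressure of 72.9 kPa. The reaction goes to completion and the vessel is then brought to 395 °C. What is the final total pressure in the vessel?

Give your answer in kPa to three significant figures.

107 kPa

With V and T fixed, P_i ∝ n_i, so the mole ratios apply directly to partial pressures at 456 °C.
P(O2) required for 87.0 kPa of SO2 = (1/2) × 87.0 = 43.50 kPa; available 72.9 kPa, so SO2 is limiting.
P(O2) remaining = 72.9 − (1/2) × 87.0 = 29.40 kPa
P(gaseous products) = (2)/2 × 87.0 = 87.00 kPa
P_total at 456 °C = 29.40 + 87.00 = 116.4 kPa
Scaling to 395 °C: P = 116.4 × 668.15/729.15 = 106.7 kPa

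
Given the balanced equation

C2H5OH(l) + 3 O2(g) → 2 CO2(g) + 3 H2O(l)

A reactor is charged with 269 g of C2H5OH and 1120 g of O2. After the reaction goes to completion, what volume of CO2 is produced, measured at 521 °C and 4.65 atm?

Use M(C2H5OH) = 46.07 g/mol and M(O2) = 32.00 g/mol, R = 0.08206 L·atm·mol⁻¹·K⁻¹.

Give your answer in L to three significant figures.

n(C2H5OH) = 269 / 46.07 = 5.839 mol
n(O2) = 1120 / 32.00 = 35.00 mol
For 5.839 mol C2H5OH, stoichiometry requires (3/1) × 5.839 = 17.52 mol O2; 35.00 mol is available, so C2H5OH is limiting.
n(CO2) = (2/1) × 5.839 = 11.68 mol
V(CO2) = nRT/P = 11.68 × 0.08206 × 794.15 / 4.65 = 163.7 L

164 L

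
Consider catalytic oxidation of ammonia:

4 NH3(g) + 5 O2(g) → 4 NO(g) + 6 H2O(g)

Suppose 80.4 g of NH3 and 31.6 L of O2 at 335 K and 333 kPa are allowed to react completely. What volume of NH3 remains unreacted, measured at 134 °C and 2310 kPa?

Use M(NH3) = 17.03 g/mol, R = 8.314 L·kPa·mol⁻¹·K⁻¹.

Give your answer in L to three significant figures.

2.49 L

n(NH3) = 80.4 / 17.03 = 4.721 mol
n(O2) = PV/RT = (333 × 31.6) / (8.314 × 335) = 3.778 mol
For 4.721 mol NH3, stoichiometry requires (5/4) × 4.721 = 5.901 mol O2; 3.778 mol is available, so O2 is limiting.
n(NH3) consumed = (4/5) × 3.778 = 3.022 mol; remaining = 4.721 − 3.022 = 1.699 mol
V(NH3) = nRT/P = 1.699 × 8.314 × 407.15 / 2310 = 2.490 L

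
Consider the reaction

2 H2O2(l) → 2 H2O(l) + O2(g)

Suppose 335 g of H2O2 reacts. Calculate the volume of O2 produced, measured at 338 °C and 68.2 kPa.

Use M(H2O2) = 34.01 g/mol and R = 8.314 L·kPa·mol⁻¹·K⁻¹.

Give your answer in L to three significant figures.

367 L

n(H2O2) = 335.0 / 34.01 = 9.850 mol
n(O2) = (1/2) × 9.850 = 4.925 mol
V = nRT/P = 4.925 × 8.314 × 611.15 / 68.2 = 366.9 L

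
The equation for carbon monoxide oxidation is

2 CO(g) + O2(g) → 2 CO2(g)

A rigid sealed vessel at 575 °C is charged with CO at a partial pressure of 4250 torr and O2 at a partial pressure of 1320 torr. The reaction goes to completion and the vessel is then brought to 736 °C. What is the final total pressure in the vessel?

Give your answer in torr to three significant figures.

5060 torr

With V and T fixed, P_i ∝ n_i, so the mole ratios apply directly to partial pressures at 575 °C.
P(O2) required for 4250 torr of CO = (1/2) × 4250 = 2125 torr; available 1320 torr, so O2 is limiting.
P(CO) remaining = 4250 − (2/1) × 1320 = 1610 torr
P(gaseous products) = (2)/1 × 1320 = 2640 torr
P_total at 575 °C = 1610 + 2640 = 4250 torr
Scaling to 736 °C: P = 4250 × 1009.15/848.15 = 5057 torr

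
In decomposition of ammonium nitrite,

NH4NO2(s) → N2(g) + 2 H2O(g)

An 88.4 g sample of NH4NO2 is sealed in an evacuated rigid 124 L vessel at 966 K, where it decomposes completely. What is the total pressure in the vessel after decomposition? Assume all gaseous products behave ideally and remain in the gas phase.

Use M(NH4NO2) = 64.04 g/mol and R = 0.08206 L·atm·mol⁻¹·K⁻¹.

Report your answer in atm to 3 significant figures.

n(NH4NO2) = 88.4 / 64.04 = 1.380 mol
n(gas produced) = (3/1) × 1.380 = 4.140 mol
P = nRT/V = 4.140 × 0.08206 × 966 / 124 = 2.647 atm

2.65 atm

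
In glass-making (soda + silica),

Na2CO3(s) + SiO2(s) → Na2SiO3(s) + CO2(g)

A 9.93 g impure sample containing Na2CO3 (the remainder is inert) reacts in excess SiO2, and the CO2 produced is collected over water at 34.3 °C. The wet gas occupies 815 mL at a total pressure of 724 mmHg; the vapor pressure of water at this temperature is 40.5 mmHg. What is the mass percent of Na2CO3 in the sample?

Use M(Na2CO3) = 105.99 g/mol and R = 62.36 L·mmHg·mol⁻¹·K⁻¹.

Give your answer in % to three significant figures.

31.0 %

P(CO2) = 724 − 40.5 = 683.5 mmHg
n(CO2) = PV/RT = (683.5 × 0.8150) / (62.36 × 307.45) = 0.02905 mol
n(Na2CO3) = (1/1) × 0.02905 = 0.02905 mol
m(Na2CO3) = 0.02905 × 105.99 = 3.079 g
%Na2CO3 = 3.079 / 9.93 × 100 = 31.01%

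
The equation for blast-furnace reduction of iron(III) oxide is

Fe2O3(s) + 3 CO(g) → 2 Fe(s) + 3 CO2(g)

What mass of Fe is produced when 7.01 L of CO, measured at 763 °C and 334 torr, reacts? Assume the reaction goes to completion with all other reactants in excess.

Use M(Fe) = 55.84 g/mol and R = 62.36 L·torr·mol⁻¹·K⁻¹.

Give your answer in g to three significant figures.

n(CO) = PV/RT = (334 × 7.01) / (62.36 × 1036.15) = 0.03624 mol
n(Fe) = (2/3) × 0.03624 = 0.02416 mol
m(Fe) = 0.02416 × 55.84 = 1.349 g

1.35 g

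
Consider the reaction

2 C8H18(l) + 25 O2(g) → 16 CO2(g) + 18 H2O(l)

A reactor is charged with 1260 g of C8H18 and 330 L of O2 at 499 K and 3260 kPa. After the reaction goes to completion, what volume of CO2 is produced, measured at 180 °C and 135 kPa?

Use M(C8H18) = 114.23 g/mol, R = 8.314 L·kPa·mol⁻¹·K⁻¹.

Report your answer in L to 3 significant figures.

n(C8H18) = 1260 / 114.23 = 11.03 mol
n(O2) = PV/RT = (3260 × 330) / (8.314 × 499) = 259.3 mol
For 11.03 mol C8H18, stoichiometry requires (25/2) × 11.03 = 137.9 mol O2; 259.3 mol is available, so C8H18 is limiting.
n(CO2) = (16/2) × 11.03 = 88.24 mol
V(CO2) = nRT/P = 88.24 × 8.314 × 453.15 / 135 = 2463 L

2460 L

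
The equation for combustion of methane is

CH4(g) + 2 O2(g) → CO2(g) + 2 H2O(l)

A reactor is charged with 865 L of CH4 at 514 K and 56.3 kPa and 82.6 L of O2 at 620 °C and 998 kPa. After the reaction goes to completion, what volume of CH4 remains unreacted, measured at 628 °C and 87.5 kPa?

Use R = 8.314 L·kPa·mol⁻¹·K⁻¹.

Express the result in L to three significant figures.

n(CH4) = PV/RT = (56.3 × 865) / (8.314 × 514) = 11.40 mol
n(O2) = PV/RT = (998 × 82.6) / (8.314 × 893.15) = 11.10 mol
For 11.40 mol CH4, stoichiometry requires (2/1) × 11.40 = 22.80 mol O2; 11.10 mol is available, so O2 is limiting.
n(CH4) consumed = (1/2) × 11.10 = 5.550 mol; remaining = 11.40 − 5.550 = 5.850 mol
V(CH4) = nRT/P = 5.850 × 8.314 × 901.15 / 87.5 = 500.9 L

501 L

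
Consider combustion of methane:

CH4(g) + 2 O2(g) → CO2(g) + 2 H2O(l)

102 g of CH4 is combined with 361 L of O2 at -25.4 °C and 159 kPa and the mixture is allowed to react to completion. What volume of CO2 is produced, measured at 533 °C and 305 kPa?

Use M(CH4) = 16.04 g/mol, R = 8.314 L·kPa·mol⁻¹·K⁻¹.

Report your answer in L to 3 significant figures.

140 L

n(CH4) = 102 / 16.04 = 6.359 mol
n(O2) = PV/RT = (159 × 361) / (8.314 × 247.75) = 27.87 mol
For 6.359 mol CH4, stoichiometry requires (2/1) × 6.359 = 12.72 mol O2; 27.87 mol is available, so CH4 is limiting.
n(CO2) = (1/1) × 6.359 = 6.359 mol
V(CO2) = nRT/P = 6.359 × 8.314 × 806.15 / 305 = 139.7 L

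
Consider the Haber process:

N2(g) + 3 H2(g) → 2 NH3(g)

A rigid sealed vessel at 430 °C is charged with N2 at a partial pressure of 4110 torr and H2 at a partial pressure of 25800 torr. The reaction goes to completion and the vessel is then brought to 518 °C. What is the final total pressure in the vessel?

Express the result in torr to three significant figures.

24400 torr

At constant V, partial pressures at 430 °C are proportional to moles, so apply stoichiometry directly to pressures.
P(H2) required for 4110 torr of N2 = (3/1) × 4110 = 12330 torr; available 25800 torr, so N2 is limiting.
P(H2) remaining = 25800 − (3/1) × 4110 = 13470 torr
P(gaseous products) = (2)/1 × 4110 = 8220 torr
P_total at 430 °C = 13470 + 8220 = 21690 torr
Scaling to 518 °C: P = 21690 × 791.15/703.15 = 24400 torr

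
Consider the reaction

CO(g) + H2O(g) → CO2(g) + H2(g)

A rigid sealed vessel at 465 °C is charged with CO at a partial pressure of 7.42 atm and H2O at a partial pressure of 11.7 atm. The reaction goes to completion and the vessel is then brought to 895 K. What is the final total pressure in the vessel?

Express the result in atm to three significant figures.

23.2 atm

Because the vessel is rigid and T is held at 465 °C, work the stoichiometry in partial pressures (P_i = n_iRT/V).
P(H2O) required for 7.42 atm of CO = (1/1) × 7.42 = 7.420 atm; available 11.7 atm, so CO is limiting.
P(H2O) remaining = 11.7 − (1/1) × 7.42 = 4.280 atm
P(gaseous products) = (1+1)/1 × 7.42 = 14.84 atm
P_total at 465 °C = 4.280 + 14.84 = 19.12 atm
Scaling to 895 K: P = 19.12 × 895/738.15 = 23.18 atm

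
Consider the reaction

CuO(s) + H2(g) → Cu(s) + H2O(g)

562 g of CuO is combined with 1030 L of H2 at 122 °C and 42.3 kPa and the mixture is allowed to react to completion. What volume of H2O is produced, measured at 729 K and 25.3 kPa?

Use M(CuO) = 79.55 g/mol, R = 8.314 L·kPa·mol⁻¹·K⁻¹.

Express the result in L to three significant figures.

1690 L

n(CuO) = 562 / 79.55 = 7.065 mol
n(H2) = PV/RT = (42.3 × 1030) / (8.314 × 395.15) = 13.26 mol
For 7.065 mol CuO, stoichiometry requires (1/1) × 7.065 = 7.065 mol H2; 13.26 mol is available, so CuO is limiting.
n(H2O) = (1/1) × 7.065 = 7.065 mol
V(H2O) = nRT/P = 7.065 × 8.314 × 729 / 25.3 = 1693 L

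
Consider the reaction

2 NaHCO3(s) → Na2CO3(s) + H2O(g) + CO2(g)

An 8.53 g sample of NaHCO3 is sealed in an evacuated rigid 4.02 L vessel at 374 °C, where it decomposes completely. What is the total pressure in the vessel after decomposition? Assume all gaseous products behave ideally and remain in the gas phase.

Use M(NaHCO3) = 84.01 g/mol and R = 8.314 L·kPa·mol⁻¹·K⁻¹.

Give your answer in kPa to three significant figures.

n(NaHCO3) = 8.53 / 84.01 = 0.1015 mol
n(gas produced) = (2/2) × 0.1015 = 0.1015 mol
P = nRT/V = 0.1015 × 8.314 × 647.15 / 4.02 = 135.8 kPa

136 kPa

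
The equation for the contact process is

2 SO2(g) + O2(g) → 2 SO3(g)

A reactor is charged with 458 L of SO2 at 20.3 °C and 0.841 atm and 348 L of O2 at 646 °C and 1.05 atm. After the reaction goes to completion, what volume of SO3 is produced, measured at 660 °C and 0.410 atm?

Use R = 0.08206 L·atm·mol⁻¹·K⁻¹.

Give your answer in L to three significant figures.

n(SO2) = PV/RT = (0.841 × 458) / (0.08206 × 293.45) = 16.00 mol
n(O2) = PV/RT = (1.05 × 348) / (0.08206 × 919.15) = 4.845 mol
For 16.00 mol SO2, stoichiometry requires (1/2) × 16.00 = 8.000 mol O2; 4.845 mol is available, so O2 is limiting.
n(SO3) = (2/1) × 4.845 = 9.690 mol
V(SO3) = nRT/P = 9.690 × 0.08206 × 933.15 / 0.410 = 1810 L

1810 L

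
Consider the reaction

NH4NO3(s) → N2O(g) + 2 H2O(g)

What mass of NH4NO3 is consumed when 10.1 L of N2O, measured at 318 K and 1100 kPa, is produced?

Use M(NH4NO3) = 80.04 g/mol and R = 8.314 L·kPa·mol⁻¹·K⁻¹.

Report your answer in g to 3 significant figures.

336 g

n(N2O) = PV/RT = (1100 × 10.1) / (8.314 × 318) = 4.202 mol
n(NH4NO3) = (1/1) × 4.202 = 4.202 mol
m(NH4NO3) = 4.202 × 80.04 = 336.3 g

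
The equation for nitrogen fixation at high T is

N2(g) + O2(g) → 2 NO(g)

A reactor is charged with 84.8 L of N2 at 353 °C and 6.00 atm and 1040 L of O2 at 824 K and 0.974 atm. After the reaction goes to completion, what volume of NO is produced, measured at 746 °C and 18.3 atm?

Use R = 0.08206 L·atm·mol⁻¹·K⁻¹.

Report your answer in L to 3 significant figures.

90.5 L

n(N2) = PV/RT = (6.00 × 84.8) / (0.08206 × 626.15) = 9.902 mol
n(O2) = PV/RT = (0.974 × 1040) / (0.08206 × 824) = 14.98 mol
For 9.902 mol N2, stoichiometry requires (1/1) × 9.902 = 9.902 mol O2; 14.98 mol is available, so N2 is limiting.
n(NO) = (2/1) × 9.902 = 19.80 mol
V(NO) = nRT/P = 19.80 × 0.08206 × 1019.15 / 18.3 = 90.49 L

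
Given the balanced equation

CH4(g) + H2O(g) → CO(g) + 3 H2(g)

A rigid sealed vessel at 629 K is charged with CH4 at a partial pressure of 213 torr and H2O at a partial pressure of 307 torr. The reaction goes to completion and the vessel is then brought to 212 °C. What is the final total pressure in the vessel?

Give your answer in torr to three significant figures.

730 torr

At constant V, partial pressures at 629 K are proportional to moles, so apply stoichiometry directly to pressures.
P(H2O) required for 213 torr of CH4 = (1/1) × 213 = 213.0 torr; available 307 torr, so CH4 is limiting.
P(H2O) remaining = 307 − (1/1) × 213 = 94.00 torr
P(gaseous products) = (1+3)/1 × 213 = 852.0 torr
P_total at 629 K = 94.00 + 852.0 = 946.0 torr
Scaling to 212 °C: P = 946.0 × 485.15/629 = 729.7 torr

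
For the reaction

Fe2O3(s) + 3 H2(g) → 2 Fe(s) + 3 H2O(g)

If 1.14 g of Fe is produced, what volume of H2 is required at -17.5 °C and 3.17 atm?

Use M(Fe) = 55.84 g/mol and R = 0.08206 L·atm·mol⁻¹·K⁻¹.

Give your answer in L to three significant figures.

n(Fe) = 1.140 / 55.84 = 0.02042 mol
n(H2) = (3/2) × 0.02042 = 0.03063 mol
V = nRT/P = 0.03063 × 0.08206 × 255.65 / 3.17 = 0.2027 L

0.203 L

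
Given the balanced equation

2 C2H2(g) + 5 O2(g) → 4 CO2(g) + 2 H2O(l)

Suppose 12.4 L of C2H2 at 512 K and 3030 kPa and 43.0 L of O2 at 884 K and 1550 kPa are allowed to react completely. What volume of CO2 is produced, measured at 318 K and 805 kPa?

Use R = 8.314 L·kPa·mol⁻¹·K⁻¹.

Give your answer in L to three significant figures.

23.8 L

n(C2H2) = PV/RT = (3030 × 12.4) / (8.314 × 512) = 8.826 mol
n(O2) = PV/RT = (1550 × 43.0) / (8.314 × 884) = 9.069 mol
For 8.826 mol C2H2, stoichiometry requires (5/2) × 8.826 = 22.07 mol O2; 9.069 mol is available, so O2 is limiting.
n(CO2) = (4/5) × 9.069 = 7.255 mol
V(CO2) = nRT/P = 7.255 × 8.314 × 318 / 805 = 23.83 L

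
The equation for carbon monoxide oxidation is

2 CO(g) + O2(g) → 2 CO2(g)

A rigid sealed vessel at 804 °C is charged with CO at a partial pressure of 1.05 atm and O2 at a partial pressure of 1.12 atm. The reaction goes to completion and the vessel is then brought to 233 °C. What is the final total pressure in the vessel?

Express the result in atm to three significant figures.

0.773 atm

Because the vessel is rigid and T is held at 804 °C, work the stoichiometry in partial pressures (P_i = n_iRT/V).
P(O2) required for 1.05 atm of CO = (1/2) × 1.05 = 0.5250 atm; available 1.12 atm, so CO is limiting.
P(O2) remaining = 1.12 − (1/2) × 1.05 = 0.5950 atm
P(gaseous products) = (2)/2 × 1.05 = 1.050 atm
P_total at 804 °C = 0.5950 + 1.050 = 1.645 atm
Scaling to 233 °C: P = 1.645 × 506.15/1077.15 = 0.7730 atm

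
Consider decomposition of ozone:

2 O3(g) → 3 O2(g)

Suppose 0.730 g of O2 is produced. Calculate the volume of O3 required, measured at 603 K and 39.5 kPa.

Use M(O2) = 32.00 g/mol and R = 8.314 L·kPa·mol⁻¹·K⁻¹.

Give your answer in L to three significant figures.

1.93 L

n(O2) = 0.7300 / 32.00 = 0.02281 mol
n(O3) = (2/3) × 0.02281 = 0.01521 mol
V = nRT/P = 0.01521 × 8.314 × 603 / 39.5 = 1.930 L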